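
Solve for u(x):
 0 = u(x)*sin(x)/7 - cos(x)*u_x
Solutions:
 u(x) = C1/cos(x)^(1/7)


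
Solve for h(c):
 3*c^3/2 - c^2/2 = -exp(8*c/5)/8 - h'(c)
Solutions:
 h(c) = C1 - 3*c^4/8 + c^3/6 - 5*exp(8*c/5)/64


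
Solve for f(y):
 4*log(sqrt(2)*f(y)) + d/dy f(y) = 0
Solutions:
 Integral(1/(2*log(_y) + log(2)), (_y, f(y)))/2 = C1 - y


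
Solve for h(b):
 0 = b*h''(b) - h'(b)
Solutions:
 h(b) = C1 + C2*b^2


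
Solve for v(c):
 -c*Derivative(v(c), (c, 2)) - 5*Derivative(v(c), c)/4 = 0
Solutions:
 v(c) = C1 + C2/c^(1/4)


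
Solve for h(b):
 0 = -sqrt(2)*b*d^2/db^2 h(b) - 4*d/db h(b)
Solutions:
 h(b) = C1 + C2*b^(1 - 2*sqrt(2))


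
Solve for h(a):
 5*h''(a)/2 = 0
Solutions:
 h(a) = C1 + C2*a


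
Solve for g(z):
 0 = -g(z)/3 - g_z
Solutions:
 g(z) = C1*exp(-z/3)


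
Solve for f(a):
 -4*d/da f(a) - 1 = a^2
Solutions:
 f(a) = C1 - a^3/12 - a/4


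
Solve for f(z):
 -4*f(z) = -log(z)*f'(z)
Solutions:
 f(z) = C1*exp(4*li(z))


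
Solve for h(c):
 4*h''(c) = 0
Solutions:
 h(c) = C1 + C2*c


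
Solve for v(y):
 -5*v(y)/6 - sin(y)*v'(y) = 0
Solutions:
 v(y) = C1*(cos(y) + 1)^(5/12)/(cos(y) - 1)^(5/12)


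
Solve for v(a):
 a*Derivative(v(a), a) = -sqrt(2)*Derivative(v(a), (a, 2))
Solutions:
 v(a) = C1 + C2*erf(2^(1/4)*a/2)


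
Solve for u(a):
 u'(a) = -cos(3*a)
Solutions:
 u(a) = C1 - sin(3*a)/3


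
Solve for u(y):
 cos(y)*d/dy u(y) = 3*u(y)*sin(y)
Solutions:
 u(y) = C1/cos(y)^3


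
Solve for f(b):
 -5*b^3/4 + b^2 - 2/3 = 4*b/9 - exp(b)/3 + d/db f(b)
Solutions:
 f(b) = C1 - 5*b^4/16 + b^3/3 - 2*b^2/9 - 2*b/3 + exp(b)/3


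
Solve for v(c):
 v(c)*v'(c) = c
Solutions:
 v(c) = -sqrt(C1 + c^2)
 v(c) = sqrt(C1 + c^2)


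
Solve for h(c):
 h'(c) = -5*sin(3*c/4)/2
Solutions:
 h(c) = C1 + 10*cos(3*c/4)/3


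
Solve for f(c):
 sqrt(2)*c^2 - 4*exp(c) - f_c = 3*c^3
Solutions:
 f(c) = C1 - 3*c^4/4 + sqrt(2)*c^3/3 - 4*exp(c)


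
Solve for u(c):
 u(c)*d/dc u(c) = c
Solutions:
 u(c) = -sqrt(C1 + c^2)
 u(c) = sqrt(C1 + c^2)


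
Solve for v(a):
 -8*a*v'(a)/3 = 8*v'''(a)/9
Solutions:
 v(a) = C1 + Integral(C2*airyai(-3^(1/3)*a) + C3*airybi(-3^(1/3)*a), a)


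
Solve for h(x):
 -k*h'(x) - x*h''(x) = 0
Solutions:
 h(x) = C1 + x^(1 - re(k))*(C2*sin(log(x)*Abs(im(k))) + C3*cos(log(x)*im(k)))


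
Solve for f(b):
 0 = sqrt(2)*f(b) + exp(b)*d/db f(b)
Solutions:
 f(b) = C1*exp(sqrt(2)*exp(-b))


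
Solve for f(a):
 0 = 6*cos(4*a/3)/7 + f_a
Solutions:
 f(a) = C1 - 9*sin(4*a/3)/14


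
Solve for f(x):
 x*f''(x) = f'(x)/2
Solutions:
 f(x) = C1 + C2*x^(3/2)


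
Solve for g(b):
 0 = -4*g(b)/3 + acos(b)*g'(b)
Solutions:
 g(b) = C1*exp(4*Integral(1/acos(b), b)/3)


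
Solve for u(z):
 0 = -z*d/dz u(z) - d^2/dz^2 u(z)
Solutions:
 u(z) = C1 + C2*erf(sqrt(2)*z/2)


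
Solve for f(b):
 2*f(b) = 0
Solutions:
 f(b) = 0


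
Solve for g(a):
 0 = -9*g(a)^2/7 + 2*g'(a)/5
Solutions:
 g(a) = -14/(C1 + 45*a)


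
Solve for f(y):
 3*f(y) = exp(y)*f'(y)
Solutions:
 f(y) = C1*exp(-3*exp(-y))


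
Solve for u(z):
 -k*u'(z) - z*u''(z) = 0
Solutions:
 u(z) = C1 + z^(1 - re(k))*(C2*sin(log(z)*Abs(im(k))) + C3*cos(log(z)*im(k)))


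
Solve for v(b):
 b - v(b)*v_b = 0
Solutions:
 v(b) = -sqrt(C1 + b^2)
 v(b) = sqrt(C1 + b^2)


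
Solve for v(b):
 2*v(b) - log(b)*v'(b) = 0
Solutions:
 v(b) = C1*exp(2*li(b))


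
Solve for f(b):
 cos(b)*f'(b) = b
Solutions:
 f(b) = C1 + Integral(b/cos(b), b)


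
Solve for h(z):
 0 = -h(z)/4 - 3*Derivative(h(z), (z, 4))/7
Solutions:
 h(z) = (C1*sin(3^(3/4)*7^(1/4)*z/6) + C2*cos(3^(3/4)*7^(1/4)*z/6))*exp(-3^(3/4)*7^(1/4)*z/6) + (C3*sin(3^(3/4)*7^(1/4)*z/6) + C4*cos(3^(3/4)*7^(1/4)*z/6))*exp(3^(3/4)*7^(1/4)*z/6)


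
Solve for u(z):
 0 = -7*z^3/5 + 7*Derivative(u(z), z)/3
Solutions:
 u(z) = C1 + 3*z^4/20


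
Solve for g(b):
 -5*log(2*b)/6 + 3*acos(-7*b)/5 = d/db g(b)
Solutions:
 g(b) = C1 - 5*b*log(b)/6 + 3*b*acos(-7*b)/5 - 5*b*log(2)/6 + 5*b/6 + 3*sqrt(1 - 49*b^2)/35


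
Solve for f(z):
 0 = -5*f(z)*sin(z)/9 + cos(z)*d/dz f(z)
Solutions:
 f(z) = C1/cos(z)^(5/9)


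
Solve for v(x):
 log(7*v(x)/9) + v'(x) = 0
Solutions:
 -Integral(1/(-log(_y) - log(7) + 2*log(3)), (_y, v(x))) = C1 - x


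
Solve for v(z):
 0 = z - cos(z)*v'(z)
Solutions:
 v(z) = C1 + Integral(z/cos(z), z)


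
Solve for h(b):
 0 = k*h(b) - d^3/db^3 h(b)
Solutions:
 h(b) = C1*exp(b*k^(1/3)) + C2*exp(b*k^(1/3)*(-1 + sqrt(3)*I)/2) + C3*exp(-b*k^(1/3)*(1 + sqrt(3)*I)/2)


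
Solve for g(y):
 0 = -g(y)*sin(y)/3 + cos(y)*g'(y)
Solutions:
 g(y) = C1/cos(y)^(1/3)


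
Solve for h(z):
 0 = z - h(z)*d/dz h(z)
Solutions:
 h(z) = -sqrt(C1 + z^2)
 h(z) = sqrt(C1 + z^2)


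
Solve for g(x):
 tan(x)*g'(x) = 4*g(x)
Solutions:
 g(x) = C1*sin(x)^4


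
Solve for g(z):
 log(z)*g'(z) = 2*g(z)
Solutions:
 g(z) = C1*exp(2*li(z))


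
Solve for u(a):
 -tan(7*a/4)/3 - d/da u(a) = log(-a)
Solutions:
 u(a) = C1 - a*log(-a) + a + 4*log(cos(7*a/4))/21


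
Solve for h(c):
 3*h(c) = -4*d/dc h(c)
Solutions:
 h(c) = C1*exp(-3*c/4)


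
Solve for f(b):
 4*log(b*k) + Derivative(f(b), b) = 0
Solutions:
 f(b) = C1 - 4*b*log(b*k) + 4*b


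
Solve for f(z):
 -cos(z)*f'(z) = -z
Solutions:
 f(z) = C1 + Integral(z/cos(z), z)


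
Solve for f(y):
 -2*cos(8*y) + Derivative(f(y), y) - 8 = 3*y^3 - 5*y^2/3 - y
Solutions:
 f(y) = C1 + 3*y^4/4 - 5*y^3/9 - y^2/2 + 8*y + sin(8*y)/4


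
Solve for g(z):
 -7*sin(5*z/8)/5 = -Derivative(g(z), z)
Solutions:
 g(z) = C1 - 56*cos(5*z/8)/25


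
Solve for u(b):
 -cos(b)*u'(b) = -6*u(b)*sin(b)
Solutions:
 u(b) = C1/cos(b)^6


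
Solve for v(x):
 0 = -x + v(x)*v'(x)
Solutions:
 v(x) = -sqrt(C1 + x^2)
 v(x) = sqrt(C1 + x^2)


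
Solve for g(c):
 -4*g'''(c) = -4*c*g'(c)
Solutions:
 g(c) = C1 + Integral(C2*airyai(c) + C3*airybi(c), c)


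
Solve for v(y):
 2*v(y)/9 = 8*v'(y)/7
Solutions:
 v(y) = C1*exp(7*y/36)


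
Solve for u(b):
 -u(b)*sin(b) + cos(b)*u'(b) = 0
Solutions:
 u(b) = C1/cos(b)


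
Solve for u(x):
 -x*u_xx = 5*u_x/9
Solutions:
 u(x) = C1 + C2*x^(4/9)


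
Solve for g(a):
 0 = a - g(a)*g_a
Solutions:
 g(a) = -sqrt(C1 + a^2)
 g(a) = sqrt(C1 + a^2)


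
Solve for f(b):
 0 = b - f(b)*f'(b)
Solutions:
 f(b) = -sqrt(C1 + b^2)
 f(b) = sqrt(C1 + b^2)


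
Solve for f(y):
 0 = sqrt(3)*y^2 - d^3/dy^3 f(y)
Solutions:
 f(y) = C1 + C2*y + C3*y^2 + sqrt(3)*y^5/60


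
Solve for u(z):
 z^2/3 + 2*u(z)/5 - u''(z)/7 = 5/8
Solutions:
 u(z) = C1*exp(-sqrt(70)*z/5) + C2*exp(sqrt(70)*z/5) - 5*z^2/6 + 325/336


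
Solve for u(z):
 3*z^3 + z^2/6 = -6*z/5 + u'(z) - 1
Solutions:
 u(z) = C1 + 3*z^4/4 + z^3/18 + 3*z^2/5 + z


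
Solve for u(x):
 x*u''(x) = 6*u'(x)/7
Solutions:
 u(x) = C1 + C2*x^(13/7)


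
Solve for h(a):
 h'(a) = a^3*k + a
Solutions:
 h(a) = C1 + a^4*k/4 + a^2/2


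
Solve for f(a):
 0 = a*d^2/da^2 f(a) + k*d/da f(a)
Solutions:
 f(a) = C1 + a^(1 - re(k))*(C2*sin(log(a)*Abs(im(k))) + C3*cos(log(a)*im(k)))


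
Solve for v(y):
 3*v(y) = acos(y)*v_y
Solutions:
 v(y) = C1*exp(3*Integral(1/acos(y), y))


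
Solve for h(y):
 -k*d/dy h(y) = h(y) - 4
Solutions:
 h(y) = C1*exp(-y/k) + 4


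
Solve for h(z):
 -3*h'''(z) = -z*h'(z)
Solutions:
 h(z) = C1 + Integral(C2*airyai(3^(2/3)*z/3) + C3*airybi(3^(2/3)*z/3), z)


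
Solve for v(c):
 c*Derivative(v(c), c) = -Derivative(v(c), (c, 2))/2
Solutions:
 v(c) = C1 + C2*erf(c)


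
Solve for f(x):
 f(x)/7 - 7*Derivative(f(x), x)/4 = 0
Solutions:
 f(x) = C1*exp(4*x/49)


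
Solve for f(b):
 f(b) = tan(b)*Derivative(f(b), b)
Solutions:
 f(b) = C1*sin(b)


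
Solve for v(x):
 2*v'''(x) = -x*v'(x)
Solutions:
 v(x) = C1 + Integral(C2*airyai(-2^(2/3)*x/2) + C3*airybi(-2^(2/3)*x/2), x)


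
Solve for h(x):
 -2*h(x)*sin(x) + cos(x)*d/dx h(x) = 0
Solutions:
 h(x) = C1/cos(x)^2


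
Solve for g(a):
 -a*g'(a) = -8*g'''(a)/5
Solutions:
 g(a) = C1 + Integral(C2*airyai(5^(1/3)*a/2) + C3*airybi(5^(1/3)*a/2), a)


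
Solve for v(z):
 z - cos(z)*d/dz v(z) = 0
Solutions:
 v(z) = C1 + Integral(z/cos(z), z)


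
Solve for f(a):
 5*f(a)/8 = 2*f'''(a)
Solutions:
 f(a) = C3*exp(2^(2/3)*5^(1/3)*a/4) + (C1*sin(2^(2/3)*sqrt(3)*5^(1/3)*a/8) + C2*cos(2^(2/3)*sqrt(3)*5^(1/3)*a/8))*exp(-2^(2/3)*5^(1/3)*a/8)


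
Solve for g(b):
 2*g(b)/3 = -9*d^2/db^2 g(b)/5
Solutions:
 g(b) = C1*sin(sqrt(30)*b/9) + C2*cos(sqrt(30)*b/9)


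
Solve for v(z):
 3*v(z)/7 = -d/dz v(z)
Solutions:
 v(z) = C1*exp(-3*z/7)


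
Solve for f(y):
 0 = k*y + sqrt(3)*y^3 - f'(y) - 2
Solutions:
 f(y) = C1 + k*y^2/2 + sqrt(3)*y^4/4 - 2*y


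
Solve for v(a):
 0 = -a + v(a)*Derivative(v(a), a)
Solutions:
 v(a) = -sqrt(C1 + a^2)
 v(a) = sqrt(C1 + a^2)


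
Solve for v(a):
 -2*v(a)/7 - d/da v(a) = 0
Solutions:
 v(a) = C1*exp(-2*a/7)


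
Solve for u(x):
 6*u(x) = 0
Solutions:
 u(x) = 0


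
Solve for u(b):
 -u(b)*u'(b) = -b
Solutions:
 u(b) = -sqrt(C1 + b^2)
 u(b) = sqrt(C1 + b^2)


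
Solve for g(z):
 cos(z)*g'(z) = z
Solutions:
 g(z) = C1 + Integral(z/cos(z), z)


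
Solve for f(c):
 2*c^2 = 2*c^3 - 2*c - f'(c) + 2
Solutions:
 f(c) = C1 + c^4/2 - 2*c^3/3 - c^2 + 2*c


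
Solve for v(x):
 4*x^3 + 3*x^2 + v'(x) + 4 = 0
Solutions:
 v(x) = C1 - x^4 - x^3 - 4*x


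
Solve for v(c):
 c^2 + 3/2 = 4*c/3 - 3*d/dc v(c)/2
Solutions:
 v(c) = C1 - 2*c^3/9 + 4*c^2/9 - c


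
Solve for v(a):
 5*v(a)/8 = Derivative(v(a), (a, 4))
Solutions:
 v(a) = C1*exp(-10^(1/4)*a/2) + C2*exp(10^(1/4)*a/2) + C3*sin(10^(1/4)*a/2) + C4*cos(10^(1/4)*a/2)


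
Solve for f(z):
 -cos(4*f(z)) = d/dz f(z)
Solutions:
 f(z) = -asin((C1 + exp(8*z))/(C1 - exp(8*z)))/4 + pi/4
 f(z) = asin((C1 + exp(8*z))/(C1 - exp(8*z)))/4


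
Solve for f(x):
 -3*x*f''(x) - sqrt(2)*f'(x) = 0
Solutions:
 f(x) = C1 + C2*x^(1 - sqrt(2)/3)


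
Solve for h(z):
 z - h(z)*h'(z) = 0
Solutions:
 h(z) = -sqrt(C1 + z^2)
 h(z) = sqrt(C1 + z^2)


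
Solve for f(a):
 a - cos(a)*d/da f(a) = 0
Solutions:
 f(a) = C1 + Integral(a/cos(a), a)


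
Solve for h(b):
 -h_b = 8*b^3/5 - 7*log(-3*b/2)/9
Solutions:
 h(b) = C1 - 2*b^4/5 + 7*b*log(-b)/9 + 7*b*(-1 - log(2) + log(3))/9


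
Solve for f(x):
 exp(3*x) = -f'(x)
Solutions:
 f(x) = C1 - exp(3*x)/3


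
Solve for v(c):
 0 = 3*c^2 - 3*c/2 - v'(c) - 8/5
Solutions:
 v(c) = C1 + c^3 - 3*c^2/4 - 8*c/5


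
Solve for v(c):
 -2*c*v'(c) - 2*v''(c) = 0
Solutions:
 v(c) = C1 + C2*erf(sqrt(2)*c/2)


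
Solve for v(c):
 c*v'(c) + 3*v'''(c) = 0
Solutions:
 v(c) = C1 + Integral(C2*airyai(-3^(2/3)*c/3) + C3*airybi(-3^(2/3)*c/3), c)


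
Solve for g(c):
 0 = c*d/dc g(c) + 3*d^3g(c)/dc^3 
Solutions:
 g(c) = C1 + Integral(C2*airyai(-3^(2/3)*c/3) + C3*airybi(-3^(2/3)*c/3), c)


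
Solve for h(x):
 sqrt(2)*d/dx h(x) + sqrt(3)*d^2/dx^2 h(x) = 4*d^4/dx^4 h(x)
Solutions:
 h(x) = C1 + C2*exp(-x*(3^(5/6)/(sqrt(18 - sqrt(3)) + 3*sqrt(2))^(1/3) + 3^(2/3)*(sqrt(18 - sqrt(3)) + 3*sqrt(2))^(1/3))/12)*sin(x*(-3^(1/6)*(sqrt(18 - sqrt(3)) + 3*sqrt(2))^(1/3) + 3^(1/3)/(sqrt(18 - sqrt(3)) + 3*sqrt(2))^(1/3))/4) + C3*exp(-x*(3^(5/6)/(sqrt(18 - sqrt(3)) + 3*sqrt(2))^(1/3) + 3^(2/3)*(sqrt(18 - sqrt(3)) + 3*sqrt(2))^(1/3))/12)*cos(x*(-3^(1/6)*(sqrt(18 - sqrt(3)) + 3*sqrt(2))^(1/3) + 3^(1/3)/(sqrt(18 - sqrt(3)) + 3*sqrt(2))^(1/3))/4) + C4*exp(x*(3^(5/6)/(sqrt(18 - sqrt(3)) + 3*sqrt(2))^(1/3) + 3^(2/3)*(sqrt(18 - sqrt(3)) + 3*sqrt(2))^(1/3))/6)


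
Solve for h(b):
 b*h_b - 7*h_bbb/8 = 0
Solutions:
 h(b) = C1 + Integral(C2*airyai(2*7^(2/3)*b/7) + C3*airybi(2*7^(2/3)*b/7), b)


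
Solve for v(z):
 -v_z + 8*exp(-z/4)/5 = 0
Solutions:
 v(z) = C1 - 32*exp(-z/4)/5


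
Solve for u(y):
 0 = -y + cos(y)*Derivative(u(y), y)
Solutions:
 u(y) = C1 + Integral(y/cos(y), y)


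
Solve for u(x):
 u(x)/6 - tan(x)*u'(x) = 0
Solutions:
 u(x) = C1*sin(x)^(1/6)


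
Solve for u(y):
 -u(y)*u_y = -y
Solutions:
 u(y) = -sqrt(C1 + y^2)
 u(y) = sqrt(C1 + y^2)


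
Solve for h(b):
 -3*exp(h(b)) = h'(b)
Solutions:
 h(b) = log(1/(C1 + 3*b))


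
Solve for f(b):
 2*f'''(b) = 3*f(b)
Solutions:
 f(b) = C3*exp(2^(2/3)*3^(1/3)*b/2) + (C1*sin(2^(2/3)*3^(5/6)*b/4) + C2*cos(2^(2/3)*3^(5/6)*b/4))*exp(-2^(2/3)*3^(1/3)*b/4)


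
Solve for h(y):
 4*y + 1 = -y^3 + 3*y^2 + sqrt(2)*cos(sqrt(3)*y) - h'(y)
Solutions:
 h(y) = C1 - y^4/4 + y^3 - 2*y^2 - y + sqrt(6)*sin(sqrt(3)*y)/3


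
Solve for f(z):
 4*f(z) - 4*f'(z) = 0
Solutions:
 f(z) = C1*exp(z)


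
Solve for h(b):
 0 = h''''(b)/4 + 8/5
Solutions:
 h(b) = C1 + C2*b + C3*b^2 + C4*b^3 - 4*b^4/15


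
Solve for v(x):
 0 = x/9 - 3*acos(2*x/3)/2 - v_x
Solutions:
 v(x) = C1 + x^2/18 - 3*x*acos(2*x/3)/2 + 3*sqrt(9 - 4*x^2)/4


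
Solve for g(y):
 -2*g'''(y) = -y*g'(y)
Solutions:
 g(y) = C1 + Integral(C2*airyai(2^(2/3)*y/2) + C3*airybi(2^(2/3)*y/2), y)


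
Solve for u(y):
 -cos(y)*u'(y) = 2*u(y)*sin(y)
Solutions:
 u(y) = C1*cos(y)^2


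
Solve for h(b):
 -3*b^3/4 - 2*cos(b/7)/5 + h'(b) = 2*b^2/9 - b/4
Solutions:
 h(b) = C1 + 3*b^4/16 + 2*b^3/27 - b^2/8 + 14*sin(b/7)/5


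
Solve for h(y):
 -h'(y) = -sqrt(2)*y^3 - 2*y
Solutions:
 h(y) = C1 + sqrt(2)*y^4/4 + y^2


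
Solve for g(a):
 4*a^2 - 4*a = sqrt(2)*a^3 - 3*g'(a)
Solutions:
 g(a) = C1 + sqrt(2)*a^4/12 - 4*a^3/9 + 2*a^2/3


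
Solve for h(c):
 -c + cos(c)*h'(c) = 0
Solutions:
 h(c) = C1 + Integral(c/cos(c), c)


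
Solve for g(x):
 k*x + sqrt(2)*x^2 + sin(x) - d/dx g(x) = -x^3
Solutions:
 g(x) = C1 + k*x^2/2 + x^4/4 + sqrt(2)*x^3/3 - cos(x)


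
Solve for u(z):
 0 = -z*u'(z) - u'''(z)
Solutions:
 u(z) = C1 + Integral(C2*airyai(-z) + C3*airybi(-z), z)


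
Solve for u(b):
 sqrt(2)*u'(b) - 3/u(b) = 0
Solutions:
 u(b) = -sqrt(C1 + 3*sqrt(2)*b)
 u(b) = sqrt(C1 + 3*sqrt(2)*b)


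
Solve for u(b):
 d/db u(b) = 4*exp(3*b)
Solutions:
 u(b) = C1 + 4*exp(3*b)/3


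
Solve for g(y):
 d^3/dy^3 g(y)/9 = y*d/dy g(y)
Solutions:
 g(y) = C1 + Integral(C2*airyai(3^(2/3)*y) + C3*airybi(3^(2/3)*y), y)


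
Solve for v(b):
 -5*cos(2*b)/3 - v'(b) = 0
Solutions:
 v(b) = C1 - 5*sin(2*b)/6


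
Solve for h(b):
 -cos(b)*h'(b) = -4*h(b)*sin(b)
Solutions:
 h(b) = C1/cos(b)^4


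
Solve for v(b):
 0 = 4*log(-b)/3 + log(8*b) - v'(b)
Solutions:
 v(b) = C1 + 7*b*log(b)/3 + b*(-7/3 + 3*log(2) + 4*I*pi/3)


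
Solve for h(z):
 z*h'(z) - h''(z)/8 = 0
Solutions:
 h(z) = C1 + C2*erfi(2*z)


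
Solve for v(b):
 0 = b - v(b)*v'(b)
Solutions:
 v(b) = -sqrt(C1 + b^2)
 v(b) = sqrt(C1 + b^2)


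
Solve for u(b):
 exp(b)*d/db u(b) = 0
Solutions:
 u(b) = C1


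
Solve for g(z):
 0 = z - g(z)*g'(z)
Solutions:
 g(z) = -sqrt(C1 + z^2)
 g(z) = sqrt(C1 + z^2)


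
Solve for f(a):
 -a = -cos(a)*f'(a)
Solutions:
 f(a) = C1 + Integral(a/cos(a), a)


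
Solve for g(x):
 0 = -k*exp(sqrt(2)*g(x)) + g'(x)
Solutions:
 g(x) = sqrt(2)*(2*log(-1/(C1 + k*x)) - log(2))/4


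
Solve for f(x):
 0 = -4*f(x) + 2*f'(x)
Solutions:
 f(x) = C1*exp(2*x)


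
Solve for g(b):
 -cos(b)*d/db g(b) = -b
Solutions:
 g(b) = C1 + Integral(b/cos(b), b)


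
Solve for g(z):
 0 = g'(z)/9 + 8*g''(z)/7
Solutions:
 g(z) = C1 + C2*exp(-7*z/72)


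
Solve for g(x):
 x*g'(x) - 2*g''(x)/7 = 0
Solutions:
 g(x) = C1 + C2*erfi(sqrt(7)*x/2)


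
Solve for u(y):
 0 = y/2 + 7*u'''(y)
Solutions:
 u(y) = C1 + C2*y + C3*y^2 - y^4/336


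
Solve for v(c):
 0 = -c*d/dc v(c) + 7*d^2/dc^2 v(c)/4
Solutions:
 v(c) = C1 + C2*erfi(sqrt(14)*c/7)


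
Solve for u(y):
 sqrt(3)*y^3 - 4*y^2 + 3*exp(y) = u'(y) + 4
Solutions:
 u(y) = C1 + sqrt(3)*y^4/4 - 4*y^3/3 - 4*y + 3*exp(y)


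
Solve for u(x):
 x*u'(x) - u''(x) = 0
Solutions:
 u(x) = C1 + C2*erfi(sqrt(2)*x/2)


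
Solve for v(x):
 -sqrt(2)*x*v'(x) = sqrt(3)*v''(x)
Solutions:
 v(x) = C1 + C2*erf(6^(3/4)*x/6)


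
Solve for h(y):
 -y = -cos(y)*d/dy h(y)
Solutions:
 h(y) = C1 + Integral(y/cos(y), y)


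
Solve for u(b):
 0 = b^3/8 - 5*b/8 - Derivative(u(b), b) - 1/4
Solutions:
 u(b) = C1 + b^4/32 - 5*b^2/16 - b/4


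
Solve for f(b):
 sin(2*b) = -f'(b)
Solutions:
 f(b) = C1 + cos(2*b)/2


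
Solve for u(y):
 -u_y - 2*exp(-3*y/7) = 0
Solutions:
 u(y) = C1 + 14*exp(-3*y/7)/3


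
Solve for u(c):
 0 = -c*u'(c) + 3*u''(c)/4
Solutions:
 u(c) = C1 + C2*erfi(sqrt(6)*c/3)


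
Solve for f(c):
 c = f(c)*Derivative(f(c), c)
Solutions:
 f(c) = -sqrt(C1 + c^2)
 f(c) = sqrt(C1 + c^2)


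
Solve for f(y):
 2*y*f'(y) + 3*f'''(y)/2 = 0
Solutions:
 f(y) = C1 + Integral(C2*airyai(-6^(2/3)*y/3) + C3*airybi(-6^(2/3)*y/3), y)


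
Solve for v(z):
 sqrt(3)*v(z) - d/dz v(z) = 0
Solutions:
 v(z) = C1*exp(sqrt(3)*z)


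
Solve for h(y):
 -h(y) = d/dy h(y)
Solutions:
 h(y) = C1*exp(-y)


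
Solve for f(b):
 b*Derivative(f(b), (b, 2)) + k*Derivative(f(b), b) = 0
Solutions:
 f(b) = C1 + b^(1 - re(k))*(C2*sin(log(b)*Abs(im(k))) + C3*cos(log(b)*im(k)))


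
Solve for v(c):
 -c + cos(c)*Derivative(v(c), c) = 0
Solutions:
 v(c) = C1 + Integral(c/cos(c), c)


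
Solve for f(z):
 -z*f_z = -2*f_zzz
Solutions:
 f(z) = C1 + Integral(C2*airyai(2^(2/3)*z/2) + C3*airybi(2^(2/3)*z/2), z)


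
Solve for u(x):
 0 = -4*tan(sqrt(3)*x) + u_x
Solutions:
 u(x) = C1 - 4*sqrt(3)*log(cos(sqrt(3)*x))/3


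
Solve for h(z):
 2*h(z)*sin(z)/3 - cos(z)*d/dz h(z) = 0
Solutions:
 h(z) = C1/cos(z)^(2/3)


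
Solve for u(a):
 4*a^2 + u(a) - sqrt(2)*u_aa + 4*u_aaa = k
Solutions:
 u(a) = C1*exp(a*(2^(2/3)/(-sqrt(2) + sqrt(-2 + (108 - sqrt(2))^2) + 108)^(1/3) + 2*sqrt(2) + 2^(1/3)*(-sqrt(2) + sqrt(-2 + (108 - sqrt(2))^2) + 108)^(1/3))/24)*sin(2^(1/3)*sqrt(3)*a*(-(-sqrt(2) + sqrt(-2 + (108 - sqrt(2))^2) + 108)^(1/3) + 2^(1/3)/(-sqrt(2) + sqrt(-2 + (108 - sqrt(2))^2) + 108)^(1/3))/24) + C2*exp(a*(2^(2/3)/(-sqrt(2) + sqrt(-2 + (108 - sqrt(2))^2) + 108)^(1/3) + 2*sqrt(2) + 2^(1/3)*(-sqrt(2) + sqrt(-2 + (108 - sqrt(2))^2) + 108)^(1/3))/24)*cos(2^(1/3)*sqrt(3)*a*(-(-sqrt(2) + sqrt(-2 + (108 - sqrt(2))^2) + 108)^(1/3) + 2^(1/3)/(-sqrt(2) + sqrt(-2 + (108 - sqrt(2))^2) + 108)^(1/3))/24) + C3*exp(a*(-2^(1/3)*(-sqrt(2) + sqrt(-2 + (108 - sqrt(2))^2) + 108)^(1/3) - 2^(2/3)/(-sqrt(2) + sqrt(-2 + (108 - sqrt(2))^2) + 108)^(1/3) + sqrt(2))/12) - 4*a^2 + k - 8*sqrt(2)


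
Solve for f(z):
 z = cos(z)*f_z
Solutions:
 f(z) = C1 + Integral(z/cos(z), z)


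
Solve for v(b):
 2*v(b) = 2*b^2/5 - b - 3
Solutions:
 v(b) = b^2/5 - b/2 - 3/2


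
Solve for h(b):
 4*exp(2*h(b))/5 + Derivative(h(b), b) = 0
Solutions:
 h(b) = log(-sqrt(1/(C1 + 4*b))) - log(2) + log(10)/2
 h(b) = log(1/(C1 + 4*b))/2 - log(2) + log(10)/2


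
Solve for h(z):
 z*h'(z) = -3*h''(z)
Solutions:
 h(z) = C1 + C2*erf(sqrt(6)*z/6)


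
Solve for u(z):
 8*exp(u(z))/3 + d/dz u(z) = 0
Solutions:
 u(z) = log(1/(C1 + 8*z)) + log(3)


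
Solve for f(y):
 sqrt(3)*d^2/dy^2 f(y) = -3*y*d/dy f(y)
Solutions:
 f(y) = C1 + C2*erf(sqrt(2)*3^(1/4)*y/2)


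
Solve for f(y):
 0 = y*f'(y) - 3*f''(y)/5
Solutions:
 f(y) = C1 + C2*erfi(sqrt(30)*y/6)


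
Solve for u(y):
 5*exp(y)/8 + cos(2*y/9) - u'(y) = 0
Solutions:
 u(y) = C1 + 5*exp(y)/8 + 9*sin(2*y/9)/2


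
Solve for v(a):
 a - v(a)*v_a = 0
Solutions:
 v(a) = -sqrt(C1 + a^2)
 v(a) = sqrt(C1 + a^2)


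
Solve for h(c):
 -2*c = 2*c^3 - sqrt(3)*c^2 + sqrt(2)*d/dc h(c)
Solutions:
 h(c) = C1 - sqrt(2)*c^4/4 + sqrt(6)*c^3/6 - sqrt(2)*c^2/2


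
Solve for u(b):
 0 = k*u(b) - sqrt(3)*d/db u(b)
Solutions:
 u(b) = C1*exp(sqrt(3)*b*k/3)


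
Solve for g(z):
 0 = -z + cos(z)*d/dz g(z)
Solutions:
 g(z) = C1 + Integral(z/cos(z), z)


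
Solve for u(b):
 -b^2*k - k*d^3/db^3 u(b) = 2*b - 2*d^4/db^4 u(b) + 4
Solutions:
 u(b) = C1 + C2*b + C3*b^2 + C4*exp(b*k/2) - b^5/60 - b^4/(4*k) + b^3*(-2/3 - 2/k)/k


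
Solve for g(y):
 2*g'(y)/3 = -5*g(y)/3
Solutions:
 g(y) = C1*exp(-5*y/2)


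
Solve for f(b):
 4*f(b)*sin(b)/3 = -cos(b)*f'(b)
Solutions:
 f(b) = C1*cos(b)^(4/3)


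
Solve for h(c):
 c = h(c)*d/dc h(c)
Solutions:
 h(c) = -sqrt(C1 + c^2)
 h(c) = sqrt(C1 + c^2)


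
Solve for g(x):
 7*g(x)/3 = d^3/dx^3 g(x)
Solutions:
 g(x) = C3*exp(3^(2/3)*7^(1/3)*x/3) + (C1*sin(3^(1/6)*7^(1/3)*x/2) + C2*cos(3^(1/6)*7^(1/3)*x/2))*exp(-3^(2/3)*7^(1/3)*x/6)


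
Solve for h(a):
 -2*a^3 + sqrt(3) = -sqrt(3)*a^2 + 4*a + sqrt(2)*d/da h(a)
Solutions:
 h(a) = C1 - sqrt(2)*a^4/4 + sqrt(6)*a^3/6 - sqrt(2)*a^2 + sqrt(6)*a/2


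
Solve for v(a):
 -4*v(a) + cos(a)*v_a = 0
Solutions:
 v(a) = C1*(sin(a)^2 + 2*sin(a) + 1)/(sin(a)^2 - 2*sin(a) + 1)


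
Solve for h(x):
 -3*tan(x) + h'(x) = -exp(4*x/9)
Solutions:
 h(x) = C1 - 9*exp(4*x/9)/4 - 3*log(cos(x))


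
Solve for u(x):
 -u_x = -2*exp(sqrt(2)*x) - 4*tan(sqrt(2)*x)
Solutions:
 u(x) = C1 + sqrt(2)*exp(sqrt(2)*x) - 2*sqrt(2)*log(cos(sqrt(2)*x))


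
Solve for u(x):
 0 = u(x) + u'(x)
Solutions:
 u(x) = C1*exp(-x)


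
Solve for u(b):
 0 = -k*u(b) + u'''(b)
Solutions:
 u(b) = C1*exp(b*k^(1/3)) + C2*exp(b*k^(1/3)*(-1 + sqrt(3)*I)/2) + C3*exp(-b*k^(1/3)*(1 + sqrt(3)*I)/2)


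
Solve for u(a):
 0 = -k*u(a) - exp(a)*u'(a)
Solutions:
 u(a) = C1*exp(k*exp(-a))


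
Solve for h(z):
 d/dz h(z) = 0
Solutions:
 h(z) = C1


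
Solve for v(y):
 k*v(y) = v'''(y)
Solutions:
 v(y) = C1*exp(k^(1/3)*y) + C2*exp(k^(1/3)*y*(-1 + sqrt(3)*I)/2) + C3*exp(-k^(1/3)*y*(1 + sqrt(3)*I)/2)


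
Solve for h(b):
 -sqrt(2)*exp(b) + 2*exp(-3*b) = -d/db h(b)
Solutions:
 h(b) = C1 + sqrt(2)*exp(b) + 2*exp(-3*b)/3


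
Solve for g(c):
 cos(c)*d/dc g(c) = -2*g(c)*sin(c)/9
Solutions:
 g(c) = C1*cos(c)^(2/9)


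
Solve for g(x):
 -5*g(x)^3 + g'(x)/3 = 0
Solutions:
 g(x) = -sqrt(2)*sqrt(-1/(C1 + 15*x))/2
 g(x) = sqrt(2)*sqrt(-1/(C1 + 15*x))/2


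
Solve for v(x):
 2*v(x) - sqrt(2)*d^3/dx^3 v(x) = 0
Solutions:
 v(x) = C3*exp(2^(1/6)*x) + (C1*sin(2^(1/6)*sqrt(3)*x/2) + C2*cos(2^(1/6)*sqrt(3)*x/2))*exp(-2^(1/6)*x/2)


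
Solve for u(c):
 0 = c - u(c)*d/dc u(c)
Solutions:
 u(c) = -sqrt(C1 + c^2)
 u(c) = sqrt(C1 + c^2)


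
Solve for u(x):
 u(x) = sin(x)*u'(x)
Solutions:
 u(x) = C1*sqrt(cos(x) - 1)/sqrt(cos(x) + 1)


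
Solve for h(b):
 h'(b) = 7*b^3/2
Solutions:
 h(b) = C1 + 7*b^4/8


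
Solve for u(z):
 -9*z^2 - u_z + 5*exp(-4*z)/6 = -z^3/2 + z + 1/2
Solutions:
 u(z) = C1 + z^4/8 - 3*z^3 - z^2/2 - z/2 - 5*exp(-4*z)/24


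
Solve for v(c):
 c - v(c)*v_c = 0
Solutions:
 v(c) = -sqrt(C1 + c^2)
 v(c) = sqrt(C1 + c^2)


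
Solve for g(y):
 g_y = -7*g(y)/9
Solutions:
 g(y) = C1*exp(-7*y/9)


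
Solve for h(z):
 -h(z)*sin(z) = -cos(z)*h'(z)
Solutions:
 h(z) = C1/cos(z)


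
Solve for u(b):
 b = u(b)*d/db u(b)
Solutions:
 u(b) = -sqrt(C1 + b^2)
 u(b) = sqrt(C1 + b^2)


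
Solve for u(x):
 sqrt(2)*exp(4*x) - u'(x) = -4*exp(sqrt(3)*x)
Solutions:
 u(x) = C1 + sqrt(2)*exp(4*x)/4 + 4*sqrt(3)*exp(sqrt(3)*x)/3


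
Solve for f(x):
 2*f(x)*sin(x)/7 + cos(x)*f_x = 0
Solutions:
 f(x) = C1*cos(x)^(2/7)


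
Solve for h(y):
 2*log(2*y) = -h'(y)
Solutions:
 h(y) = C1 - 2*y*log(y) - y*log(4) + 2*y


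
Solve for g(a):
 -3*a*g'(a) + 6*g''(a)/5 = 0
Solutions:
 g(a) = C1 + C2*erfi(sqrt(5)*a/2)


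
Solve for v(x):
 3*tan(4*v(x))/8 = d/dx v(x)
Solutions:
 v(x) = -asin(C1*exp(3*x/2))/4 + pi/4
 v(x) = asin(C1*exp(3*x/2))/4


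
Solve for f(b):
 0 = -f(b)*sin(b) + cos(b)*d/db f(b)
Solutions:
 f(b) = C1/cos(b)


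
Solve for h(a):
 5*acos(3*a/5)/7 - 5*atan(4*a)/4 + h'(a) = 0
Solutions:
 h(a) = C1 - 5*a*acos(3*a/5)/7 + 5*a*atan(4*a)/4 + 5*sqrt(25 - 9*a^2)/21 - 5*log(16*a^2 + 1)/32


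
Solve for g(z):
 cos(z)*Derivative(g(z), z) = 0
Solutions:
 g(z) = C1


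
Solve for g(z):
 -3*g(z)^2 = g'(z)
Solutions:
 g(z) = 1/(C1 + 3*z)


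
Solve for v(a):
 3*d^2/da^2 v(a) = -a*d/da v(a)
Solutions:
 v(a) = C1 + C2*erf(sqrt(6)*a/6)


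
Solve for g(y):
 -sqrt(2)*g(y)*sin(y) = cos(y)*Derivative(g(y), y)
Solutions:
 g(y) = C1*cos(y)^(sqrt(2))


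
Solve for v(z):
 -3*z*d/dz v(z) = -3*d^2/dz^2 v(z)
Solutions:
 v(z) = C1 + C2*erfi(sqrt(2)*z/2)


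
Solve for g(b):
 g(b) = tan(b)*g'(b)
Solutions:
 g(b) = C1*sin(b)


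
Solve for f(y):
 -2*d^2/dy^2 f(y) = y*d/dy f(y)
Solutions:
 f(y) = C1 + C2*erf(y/2)


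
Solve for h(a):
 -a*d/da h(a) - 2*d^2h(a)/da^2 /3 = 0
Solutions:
 h(a) = C1 + C2*erf(sqrt(3)*a/2)


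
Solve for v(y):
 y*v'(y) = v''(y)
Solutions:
 v(y) = C1 + C2*erfi(sqrt(2)*y/2)


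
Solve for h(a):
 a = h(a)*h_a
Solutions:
 h(a) = -sqrt(C1 + a^2)
 h(a) = sqrt(C1 + a^2)


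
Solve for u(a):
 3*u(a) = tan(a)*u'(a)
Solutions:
 u(a) = C1*sin(a)^3


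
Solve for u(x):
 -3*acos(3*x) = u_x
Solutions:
 u(x) = C1 - 3*x*acos(3*x) + sqrt(1 - 9*x^2)


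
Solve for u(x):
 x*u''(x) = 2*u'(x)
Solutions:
 u(x) = C1 + C2*x^3


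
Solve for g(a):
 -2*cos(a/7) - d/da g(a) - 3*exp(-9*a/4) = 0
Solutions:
 g(a) = C1 - 14*sin(a/7) + 4*exp(-9*a/4)/3


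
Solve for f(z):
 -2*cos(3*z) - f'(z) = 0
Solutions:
 f(z) = C1 - 2*sin(3*z)/3


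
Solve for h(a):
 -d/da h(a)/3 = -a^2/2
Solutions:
 h(a) = C1 + a^3/2


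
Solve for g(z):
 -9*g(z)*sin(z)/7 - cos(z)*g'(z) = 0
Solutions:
 g(z) = C1*cos(z)^(9/7)


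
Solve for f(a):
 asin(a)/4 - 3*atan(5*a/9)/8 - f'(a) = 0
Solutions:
 f(a) = C1 + a*asin(a)/4 - 3*a*atan(5*a/9)/8 + sqrt(1 - a^2)/4 + 27*log(25*a^2 + 81)/80


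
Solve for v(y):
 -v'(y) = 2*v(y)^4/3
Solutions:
 v(y) = (-1 - sqrt(3)*I)*(1/(C1 + 2*y))^(1/3)/2
 v(y) = (-1 + sqrt(3)*I)*(1/(C1 + 2*y))^(1/3)/2
 v(y) = (1/(C1 + 2*y))^(1/3)


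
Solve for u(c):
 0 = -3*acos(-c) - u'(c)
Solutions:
 u(c) = C1 - 3*c*acos(-c) - 3*sqrt(1 - c^2)


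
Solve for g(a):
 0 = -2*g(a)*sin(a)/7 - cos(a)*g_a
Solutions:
 g(a) = C1*cos(a)^(2/7)


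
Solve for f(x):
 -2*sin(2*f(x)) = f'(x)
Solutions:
 f(x) = pi - acos((-C1 - exp(8*x))/(C1 - exp(8*x)))/2
 f(x) = acos((-C1 - exp(8*x))/(C1 - exp(8*x)))/2


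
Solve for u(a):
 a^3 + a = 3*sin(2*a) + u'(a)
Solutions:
 u(a) = C1 + a^4/4 + a^2/2 + 3*cos(2*a)/2


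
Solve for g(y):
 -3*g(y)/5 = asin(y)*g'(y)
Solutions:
 g(y) = C1*exp(-3*Integral(1/asin(y), y)/5)


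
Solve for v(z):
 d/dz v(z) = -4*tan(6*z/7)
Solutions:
 v(z) = C1 + 14*log(cos(6*z/7))/3


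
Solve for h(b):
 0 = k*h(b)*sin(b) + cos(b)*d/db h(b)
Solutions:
 h(b) = C1*exp(k*log(cos(b)))


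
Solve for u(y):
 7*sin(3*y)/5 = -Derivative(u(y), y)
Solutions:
 u(y) = C1 + 7*cos(3*y)/15


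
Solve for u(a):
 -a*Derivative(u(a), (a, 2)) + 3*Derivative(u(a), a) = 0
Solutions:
 u(a) = C1 + C2*a^4


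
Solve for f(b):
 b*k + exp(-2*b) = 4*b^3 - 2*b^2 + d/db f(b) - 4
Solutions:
 f(b) = C1 - b^4 + 2*b^3/3 + b^2*k/2 + 4*b - exp(-2*b)/2


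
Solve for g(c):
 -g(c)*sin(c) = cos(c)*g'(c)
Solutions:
 g(c) = C1*cos(c)


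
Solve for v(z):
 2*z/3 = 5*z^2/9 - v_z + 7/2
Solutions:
 v(z) = C1 + 5*z^3/27 - z^2/3 + 7*z/2


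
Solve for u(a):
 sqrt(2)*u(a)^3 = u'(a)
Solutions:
 u(a) = -sqrt(2)*sqrt(-1/(C1 + sqrt(2)*a))/2
 u(a) = sqrt(2)*sqrt(-1/(C1 + sqrt(2)*a))/2


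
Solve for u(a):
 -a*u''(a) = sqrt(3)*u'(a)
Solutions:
 u(a) = C1 + C2*a^(1 - sqrt(3))


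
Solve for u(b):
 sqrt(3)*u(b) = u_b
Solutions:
 u(b) = C1*exp(sqrt(3)*b)


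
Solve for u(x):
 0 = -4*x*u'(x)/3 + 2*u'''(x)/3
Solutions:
 u(x) = C1 + Integral(C2*airyai(2^(1/3)*x) + C3*airybi(2^(1/3)*x), x)


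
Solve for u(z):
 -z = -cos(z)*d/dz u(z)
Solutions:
 u(z) = C1 + Integral(z/cos(z), z)


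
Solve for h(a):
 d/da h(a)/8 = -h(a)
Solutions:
 h(a) = C1*exp(-8*a)


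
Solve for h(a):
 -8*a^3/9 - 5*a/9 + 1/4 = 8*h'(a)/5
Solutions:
 h(a) = C1 - 5*a^4/36 - 25*a^2/144 + 5*a/32


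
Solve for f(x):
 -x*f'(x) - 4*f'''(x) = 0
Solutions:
 f(x) = C1 + Integral(C2*airyai(-2^(1/3)*x/2) + C3*airybi(-2^(1/3)*x/2), x)


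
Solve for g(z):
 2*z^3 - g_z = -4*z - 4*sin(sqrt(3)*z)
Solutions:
 g(z) = C1 + z^4/2 + 2*z^2 - 4*sqrt(3)*cos(sqrt(3)*z)/3


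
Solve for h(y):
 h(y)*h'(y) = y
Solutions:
 h(y) = -sqrt(C1 + y^2)
 h(y) = sqrt(C1 + y^2)


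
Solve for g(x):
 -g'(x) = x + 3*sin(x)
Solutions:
 g(x) = C1 - x^2/2 + 3*cos(x)


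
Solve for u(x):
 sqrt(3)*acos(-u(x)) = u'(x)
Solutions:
 Integral(1/acos(-_y), (_y, u(x))) = C1 + sqrt(3)*x


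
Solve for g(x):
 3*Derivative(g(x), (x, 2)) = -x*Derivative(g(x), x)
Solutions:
 g(x) = C1 + C2*erf(sqrt(6)*x/6)


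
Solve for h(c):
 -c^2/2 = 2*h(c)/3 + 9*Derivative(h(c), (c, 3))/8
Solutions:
 h(c) = C3*exp(-2*2^(1/3)*c/3) - 3*c^2/4 + (C1*sin(2^(1/3)*sqrt(3)*c/3) + C2*cos(2^(1/3)*sqrt(3)*c/3))*exp(2^(1/3)*c/3)


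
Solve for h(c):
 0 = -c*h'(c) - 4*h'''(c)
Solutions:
 h(c) = C1 + Integral(C2*airyai(-2^(1/3)*c/2) + C3*airybi(-2^(1/3)*c/2), c)


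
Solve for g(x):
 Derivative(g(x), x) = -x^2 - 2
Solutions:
 g(x) = C1 - x^3/3 - 2*x


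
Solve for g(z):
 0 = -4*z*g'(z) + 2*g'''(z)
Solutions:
 g(z) = C1 + Integral(C2*airyai(2^(1/3)*z) + C3*airybi(2^(1/3)*z), z)


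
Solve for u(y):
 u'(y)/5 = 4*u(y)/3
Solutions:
 u(y) = C1*exp(20*y/3)


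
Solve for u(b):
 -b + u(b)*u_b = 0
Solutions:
 u(b) = -sqrt(C1 + b^2)
 u(b) = sqrt(C1 + b^2)


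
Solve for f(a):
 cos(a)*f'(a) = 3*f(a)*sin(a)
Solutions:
 f(a) = C1/cos(a)^3


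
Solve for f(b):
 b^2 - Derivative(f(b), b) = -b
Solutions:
 f(b) = C1 + b^3/3 + b^2/2


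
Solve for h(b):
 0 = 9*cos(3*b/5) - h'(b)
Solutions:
 h(b) = C1 + 15*sin(3*b/5)


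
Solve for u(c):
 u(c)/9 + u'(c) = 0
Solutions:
 u(c) = C1*exp(-c/9)


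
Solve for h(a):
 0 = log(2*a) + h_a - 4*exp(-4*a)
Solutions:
 h(a) = C1 - a*log(a) + a*(1 - log(2)) - exp(-4*a)


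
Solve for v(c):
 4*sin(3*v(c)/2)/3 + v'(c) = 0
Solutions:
 v(c) = -2*acos((-C1 - exp(4*c))/(C1 - exp(4*c)))/3 + 4*pi/3
 v(c) = 2*acos((-C1 - exp(4*c))/(C1 - exp(4*c)))/3


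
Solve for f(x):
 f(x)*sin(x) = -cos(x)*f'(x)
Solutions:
 f(x) = C1*cos(x)


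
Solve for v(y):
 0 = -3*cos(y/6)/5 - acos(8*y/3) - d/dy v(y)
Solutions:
 v(y) = C1 - y*acos(8*y/3) + sqrt(9 - 64*y^2)/8 - 18*sin(y/6)/5


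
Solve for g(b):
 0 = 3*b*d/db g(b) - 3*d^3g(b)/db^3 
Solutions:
 g(b) = C1 + Integral(C2*airyai(b) + C3*airybi(b), b)


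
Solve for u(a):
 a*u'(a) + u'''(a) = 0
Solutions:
 u(a) = C1 + Integral(C2*airyai(-a) + C3*airybi(-a), a)


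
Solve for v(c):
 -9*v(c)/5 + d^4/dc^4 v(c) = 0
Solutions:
 v(c) = C1*exp(-sqrt(3)*5^(3/4)*c/5) + C2*exp(sqrt(3)*5^(3/4)*c/5) + C3*sin(sqrt(3)*5^(3/4)*c/5) + C4*cos(sqrt(3)*5^(3/4)*c/5)


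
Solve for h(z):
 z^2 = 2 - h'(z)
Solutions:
 h(z) = C1 - z^3/3 + 2*z


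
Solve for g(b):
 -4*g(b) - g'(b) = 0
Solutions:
 g(b) = C1*exp(-4*b)


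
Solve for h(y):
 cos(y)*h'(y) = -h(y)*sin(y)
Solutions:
 h(y) = C1*cos(y)


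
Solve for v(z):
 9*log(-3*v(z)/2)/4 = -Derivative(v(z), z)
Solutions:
 4*Integral(1/(log(-_y) - log(2) + log(3)), (_y, v(z)))/9 = C1 - z


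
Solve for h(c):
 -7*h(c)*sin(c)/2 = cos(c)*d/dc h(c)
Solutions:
 h(c) = C1*cos(c)^(7/2)


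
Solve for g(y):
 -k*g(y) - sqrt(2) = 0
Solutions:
 g(y) = -sqrt(2)/k


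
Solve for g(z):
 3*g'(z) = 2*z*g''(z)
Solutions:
 g(z) = C1 + C2*z^(5/2)


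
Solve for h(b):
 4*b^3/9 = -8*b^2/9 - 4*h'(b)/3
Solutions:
 h(b) = C1 - b^4/12 - 2*b^3/9


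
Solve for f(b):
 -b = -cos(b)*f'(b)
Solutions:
 f(b) = C1 + Integral(b/cos(b), b)


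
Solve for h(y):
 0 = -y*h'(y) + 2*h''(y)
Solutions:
 h(y) = C1 + C2*erfi(y/2)


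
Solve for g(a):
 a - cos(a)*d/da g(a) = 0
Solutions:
 g(a) = C1 + Integral(a/cos(a), a)


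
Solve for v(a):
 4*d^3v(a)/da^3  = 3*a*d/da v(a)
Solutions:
 v(a) = C1 + Integral(C2*airyai(6^(1/3)*a/2) + C3*airybi(6^(1/3)*a/2), a)


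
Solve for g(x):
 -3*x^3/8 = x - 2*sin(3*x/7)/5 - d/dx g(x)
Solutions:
 g(x) = C1 + 3*x^4/32 + x^2/2 + 14*cos(3*x/7)/15


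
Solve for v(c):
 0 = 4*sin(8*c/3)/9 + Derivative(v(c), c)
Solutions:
 v(c) = C1 + cos(8*c/3)/6


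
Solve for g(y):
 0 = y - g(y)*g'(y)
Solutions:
 g(y) = -sqrt(C1 + y^2)
 g(y) = sqrt(C1 + y^2)


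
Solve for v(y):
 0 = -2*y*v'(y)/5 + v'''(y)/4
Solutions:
 v(y) = C1 + Integral(C2*airyai(2*5^(2/3)*y/5) + C3*airybi(2*5^(2/3)*y/5), y)


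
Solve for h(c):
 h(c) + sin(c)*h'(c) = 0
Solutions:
 h(c) = C1*sqrt(cos(c) + 1)/sqrt(cos(c) - 1)


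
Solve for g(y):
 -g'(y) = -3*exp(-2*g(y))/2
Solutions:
 g(y) = log(-sqrt(C1 + 3*y))
 g(y) = log(C1 + 3*y)/2


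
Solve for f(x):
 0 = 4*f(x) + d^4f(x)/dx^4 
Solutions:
 f(x) = (C1*sin(x) + C2*cos(x))*exp(-x) + (C3*sin(x) + C4*cos(x))*exp(x)


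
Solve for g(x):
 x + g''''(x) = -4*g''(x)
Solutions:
 g(x) = C1 + C2*x + C3*sin(2*x) + C4*cos(2*x) - x^3/24


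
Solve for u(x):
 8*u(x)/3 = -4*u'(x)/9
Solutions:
 u(x) = C1*exp(-6*x)


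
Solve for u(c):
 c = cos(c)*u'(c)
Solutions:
 u(c) = C1 + Integral(c/cos(c), c)


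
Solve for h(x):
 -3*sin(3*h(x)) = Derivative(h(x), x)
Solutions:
 h(x) = -acos((-C1 - exp(18*x))/(C1 - exp(18*x)))/3 + 2*pi/3
 h(x) = acos((-C1 - exp(18*x))/(C1 - exp(18*x)))/3


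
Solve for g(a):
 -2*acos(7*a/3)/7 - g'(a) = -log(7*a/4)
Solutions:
 g(a) = C1 + a*log(a) - 2*a*acos(7*a/3)/7 - 2*a*log(2) - a + a*log(7) + 2*sqrt(9 - 49*a^2)/49


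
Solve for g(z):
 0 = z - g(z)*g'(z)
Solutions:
 g(z) = -sqrt(C1 + z^2)
 g(z) = sqrt(C1 + z^2)


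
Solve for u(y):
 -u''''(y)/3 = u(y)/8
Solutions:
 u(y) = (C1*sin(2^(3/4)*3^(1/4)*y/4) + C2*cos(2^(3/4)*3^(1/4)*y/4))*exp(-2^(3/4)*3^(1/4)*y/4) + (C3*sin(2^(3/4)*3^(1/4)*y/4) + C4*cos(2^(3/4)*3^(1/4)*y/4))*exp(2^(3/4)*3^(1/4)*y/4)


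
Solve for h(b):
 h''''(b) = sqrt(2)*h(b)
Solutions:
 h(b) = C1*exp(-2^(1/8)*b) + C2*exp(2^(1/8)*b) + C3*sin(2^(1/8)*b) + C4*cos(2^(1/8)*b)


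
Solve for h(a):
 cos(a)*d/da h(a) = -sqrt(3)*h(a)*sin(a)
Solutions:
 h(a) = C1*cos(a)^(sqrt(3))


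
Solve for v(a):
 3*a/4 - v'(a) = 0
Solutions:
 v(a) = C1 + 3*a^2/8


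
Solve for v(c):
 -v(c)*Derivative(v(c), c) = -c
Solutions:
 v(c) = -sqrt(C1 + c^2)
 v(c) = sqrt(C1 + c^2)


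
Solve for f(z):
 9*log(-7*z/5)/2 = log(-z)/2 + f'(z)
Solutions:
 f(z) = C1 + 4*z*log(-z) + z*(-5*log(5) - 4 + log(35)/2 + 4*log(7))


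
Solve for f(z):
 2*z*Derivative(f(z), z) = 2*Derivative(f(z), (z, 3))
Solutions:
 f(z) = C1 + Integral(C2*airyai(z) + C3*airybi(z), z)


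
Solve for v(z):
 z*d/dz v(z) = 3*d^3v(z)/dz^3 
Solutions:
 v(z) = C1 + Integral(C2*airyai(3^(2/3)*z/3) + C3*airybi(3^(2/3)*z/3), z)


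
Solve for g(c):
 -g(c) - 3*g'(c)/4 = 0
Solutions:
 g(c) = C1*exp(-4*c/3)


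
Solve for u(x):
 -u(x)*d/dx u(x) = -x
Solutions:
 u(x) = -sqrt(C1 + x^2)
 u(x) = sqrt(C1 + x^2)


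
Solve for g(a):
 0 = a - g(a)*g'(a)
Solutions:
 g(a) = -sqrt(C1 + a^2)
 g(a) = sqrt(C1 + a^2)


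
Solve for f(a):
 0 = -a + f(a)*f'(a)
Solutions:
 f(a) = -sqrt(C1 + a^2)
 f(a) = sqrt(C1 + a^2)


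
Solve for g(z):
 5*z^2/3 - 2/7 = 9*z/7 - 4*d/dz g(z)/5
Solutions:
 g(z) = C1 - 25*z^3/36 + 45*z^2/56 + 5*z/14


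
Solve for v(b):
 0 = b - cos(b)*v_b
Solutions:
 v(b) = C1 + Integral(b/cos(b), b)


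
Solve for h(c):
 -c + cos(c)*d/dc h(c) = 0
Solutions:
 h(c) = C1 + Integral(c/cos(c), c)


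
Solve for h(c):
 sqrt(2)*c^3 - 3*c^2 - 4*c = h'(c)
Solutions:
 h(c) = C1 + sqrt(2)*c^4/4 - c^3 - 2*c^2


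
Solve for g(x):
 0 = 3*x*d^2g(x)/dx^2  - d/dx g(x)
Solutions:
 g(x) = C1 + C2*x^(4/3)


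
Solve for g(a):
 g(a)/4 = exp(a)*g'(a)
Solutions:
 g(a) = C1*exp(-exp(-a)/4)


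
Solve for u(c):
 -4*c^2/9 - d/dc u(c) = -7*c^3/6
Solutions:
 u(c) = C1 + 7*c^4/24 - 4*c^3/27


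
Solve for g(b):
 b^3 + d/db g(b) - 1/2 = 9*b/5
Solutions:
 g(b) = C1 - b^4/4 + 9*b^2/10 + b/2


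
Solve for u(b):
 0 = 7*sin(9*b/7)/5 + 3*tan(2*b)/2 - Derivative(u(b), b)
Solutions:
 u(b) = C1 - 3*log(cos(2*b))/4 - 49*cos(9*b/7)/45


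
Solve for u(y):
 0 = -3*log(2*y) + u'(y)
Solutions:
 u(y) = C1 + 3*y*log(y) - 3*y + y*log(8)


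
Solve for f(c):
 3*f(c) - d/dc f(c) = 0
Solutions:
 f(c) = C1*exp(3*c)


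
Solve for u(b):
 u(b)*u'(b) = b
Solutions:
 u(b) = -sqrt(C1 + b^2)
 u(b) = sqrt(C1 + b^2)


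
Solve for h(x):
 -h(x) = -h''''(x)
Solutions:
 h(x) = C1*exp(-x) + C2*exp(x) + C3*sin(x) + C4*cos(x)


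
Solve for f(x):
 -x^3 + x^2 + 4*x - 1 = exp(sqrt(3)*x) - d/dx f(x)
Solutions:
 f(x) = C1 + x^4/4 - x^3/3 - 2*x^2 + x + sqrt(3)*exp(sqrt(3)*x)/3


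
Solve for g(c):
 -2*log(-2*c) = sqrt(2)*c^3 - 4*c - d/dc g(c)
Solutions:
 g(c) = C1 + sqrt(2)*c^4/4 - 2*c^2 + 2*c*log(-c) + 2*c*(-1 + log(2))


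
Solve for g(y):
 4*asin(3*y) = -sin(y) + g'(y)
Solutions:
 g(y) = C1 + 4*y*asin(3*y) + 4*sqrt(1 - 9*y^2)/3 - cos(y)


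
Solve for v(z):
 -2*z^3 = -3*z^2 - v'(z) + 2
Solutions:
 v(z) = C1 + z^4/2 - z^3 + 2*z


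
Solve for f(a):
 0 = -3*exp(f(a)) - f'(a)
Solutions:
 f(a) = log(1/(C1 + 3*a))


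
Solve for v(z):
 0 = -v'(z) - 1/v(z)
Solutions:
 v(z) = -sqrt(C1 - 2*z)
 v(z) = sqrt(C1 - 2*z)


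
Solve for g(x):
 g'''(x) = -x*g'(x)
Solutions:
 g(x) = C1 + Integral(C2*airyai(-x) + C3*airybi(-x), x)


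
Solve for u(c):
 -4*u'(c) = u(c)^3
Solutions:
 u(c) = -sqrt(2)*sqrt(-1/(C1 - c))
 u(c) = sqrt(2)*sqrt(-1/(C1 - c))


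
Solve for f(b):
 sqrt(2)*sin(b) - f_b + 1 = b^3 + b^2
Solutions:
 f(b) = C1 - b^4/4 - b^3/3 + b - sqrt(2)*cos(b)


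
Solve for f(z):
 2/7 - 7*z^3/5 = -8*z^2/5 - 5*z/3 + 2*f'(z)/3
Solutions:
 f(z) = C1 - 21*z^4/40 + 4*z^3/5 + 5*z^2/4 + 3*z/7


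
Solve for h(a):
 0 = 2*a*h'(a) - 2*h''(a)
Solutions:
 h(a) = C1 + C2*erfi(sqrt(2)*a/2)


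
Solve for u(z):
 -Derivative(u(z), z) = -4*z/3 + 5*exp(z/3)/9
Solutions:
 u(z) = C1 + 2*z^2/3 - 5*exp(z/3)/3


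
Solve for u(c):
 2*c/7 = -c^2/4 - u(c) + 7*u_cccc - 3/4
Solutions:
 u(c) = C1*exp(-7^(3/4)*c/7) + C2*exp(7^(3/4)*c/7) + C3*sin(7^(3/4)*c/7) + C4*cos(7^(3/4)*c/7) - c^2/4 - 2*c/7 - 3/4


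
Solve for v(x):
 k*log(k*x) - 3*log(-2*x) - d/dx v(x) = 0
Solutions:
 v(x) = C1 + x*(k - 3)*log(-x) + x*(k*log(-k) - k - 3*log(2) + 3)


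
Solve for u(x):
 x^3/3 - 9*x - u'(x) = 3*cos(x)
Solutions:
 u(x) = C1 + x^4/12 - 9*x^2/2 - 3*sin(x)


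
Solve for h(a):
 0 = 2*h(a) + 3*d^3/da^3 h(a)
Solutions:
 h(a) = C3*exp(-2^(1/3)*3^(2/3)*a/3) + (C1*sin(2^(1/3)*3^(1/6)*a/2) + C2*cos(2^(1/3)*3^(1/6)*a/2))*exp(2^(1/3)*3^(2/3)*a/6)


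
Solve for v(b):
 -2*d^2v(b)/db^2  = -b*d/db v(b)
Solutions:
 v(b) = C1 + C2*erfi(b/2)


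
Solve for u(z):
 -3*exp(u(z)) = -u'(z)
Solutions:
 u(z) = log(-1/(C1 + 3*z))


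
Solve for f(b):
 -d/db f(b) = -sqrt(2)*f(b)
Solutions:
 f(b) = C1*exp(sqrt(2)*b)


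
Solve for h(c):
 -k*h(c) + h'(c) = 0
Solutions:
 h(c) = C1*exp(c*k)


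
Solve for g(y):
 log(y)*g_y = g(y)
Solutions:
 g(y) = C1*exp(li(y))
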